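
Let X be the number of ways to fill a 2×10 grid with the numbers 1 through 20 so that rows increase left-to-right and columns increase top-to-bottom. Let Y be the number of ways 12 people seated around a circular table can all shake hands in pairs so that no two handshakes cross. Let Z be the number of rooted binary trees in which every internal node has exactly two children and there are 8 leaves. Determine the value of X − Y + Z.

Standard Young tableaux of shape 2×n are counted by C_n; here n = 10. So X = C_10 = 16796.
Non-crossing handshake pairings of 2n people are counted by C_n; 12 people gives n = 6. So Y = C_6 = 132.
Full binary trees with 8 leaves have 8−1 = 7 internal nodes, so there are C_7 of them. So Z = C_7 = 429.
X − Y + Z = 16796 − 132 + 429 = 17093.

17093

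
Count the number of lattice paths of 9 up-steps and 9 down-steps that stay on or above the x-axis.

Dyck paths of semilength n (length 2n) are counted by C_n; here n = 9.
C_9 = 4862.

4862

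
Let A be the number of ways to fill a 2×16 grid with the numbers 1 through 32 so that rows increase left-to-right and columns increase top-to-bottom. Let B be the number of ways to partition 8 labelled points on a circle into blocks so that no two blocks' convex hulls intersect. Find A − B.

Standard Young tableaux of shape 2×n are counted by C_n; here n = 16. So A = C_16 = 35357670.
The non-crossing partitions of [8] form a lattice of size C_8. So B = C_8 = 1430.
A − B = 35357670 − 1430 = 35356240.

35356240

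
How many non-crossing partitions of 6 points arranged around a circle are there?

132

Non-crossing partitions of an n-element set are counted by C_n; here n = 6.
C_6 = 132.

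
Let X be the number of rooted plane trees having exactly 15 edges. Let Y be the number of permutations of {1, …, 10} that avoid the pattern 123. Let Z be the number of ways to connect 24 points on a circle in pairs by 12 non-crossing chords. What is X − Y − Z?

9470037

A rooted plane tree with 15 edges has 16 nodes, and the count is C_15. So X = C_15 = 9694845.
For any fixed pattern of length 3, the pattern-avoiding permutations of [10] number C_10. So Y = C_10 = 16796.
Non-crossing perfect matchings of 2n points on a circle are counted by C_n; with 24 points, n = 12. So Z = C_12 = 208012.
X − Y − Z = 9694845 − 16796 − 208012 = 9470037.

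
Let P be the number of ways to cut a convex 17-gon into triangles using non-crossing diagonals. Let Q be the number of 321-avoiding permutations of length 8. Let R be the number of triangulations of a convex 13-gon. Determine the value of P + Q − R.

9637489

The number of triangulations of a 17-gon is the Catalan number C_15 (index = sides − 2). So P = C_15 = 9694845.
Permutations of [n] avoiding any single length-3 pattern are counted by C_n; here n = 8. So Q = C_8 = 1430.
The number of triangulations of a 13-gon is the Catalan number C_11 (index = sides − 2). So R = C_11 = 58786.
P + Q − R = 9694845 + 1430 − 58786 = 9637489.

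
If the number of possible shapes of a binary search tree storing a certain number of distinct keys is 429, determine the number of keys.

7

Binary search tree shapes on n keys are counted by C_n. The Catalan number equal to 429 is C_7.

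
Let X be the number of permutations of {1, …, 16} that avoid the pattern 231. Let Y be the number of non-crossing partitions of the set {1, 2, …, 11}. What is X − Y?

Permutations of [n] avoiding any single length-3 pattern are counted by C_n; here n = 16. So X = C_16 = 35357670.
Non-crossing partitions of an n-element set are counted by C_n; here n = 11. So Y = C_11 = 58786.
X − Y = 35357670 − 58786 = 35298884.

35298884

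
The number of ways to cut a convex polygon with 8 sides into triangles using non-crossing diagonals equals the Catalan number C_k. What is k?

Triangulations of a convex m-gon are counted by C_{m−2}; with m = 8 this is C_6.

6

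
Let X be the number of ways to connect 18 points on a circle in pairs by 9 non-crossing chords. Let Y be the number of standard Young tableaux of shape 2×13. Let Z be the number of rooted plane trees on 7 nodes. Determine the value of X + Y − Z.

Pairing 18 circle points by 9 non-crossing chords gives C_9 matchings. So X = C_9 = 4862.
By the hook-length formula (or a Dyck-path bijection), SYT of shape 2×13 number C_13. So Y = C_13 = 742900.
A rooted plane tree on 7 nodes has 6 edges, and such trees are counted by C_6. So Z = C_6 = 132.
X + Y − Z = 4862 + 742900 − 132 = 747630.

747630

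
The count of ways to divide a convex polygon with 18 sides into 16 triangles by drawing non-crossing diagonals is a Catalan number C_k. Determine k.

16

The number of triangulations of an 18-gon is the Catalan number C_16 (index = sides − 2).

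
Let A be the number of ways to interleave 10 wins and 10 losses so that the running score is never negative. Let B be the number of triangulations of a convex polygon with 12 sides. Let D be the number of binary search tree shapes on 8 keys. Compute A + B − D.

Reading a vote for the leader as '(' and for the other as ')' turns such a sequence into a balanced string of 10 pairs, so the count is C_10. So A = C_10 = 16796.
The number of triangulations of a 12-gon is the Catalan number C_10 (index = sides − 2). So B = C_10 = 16796.
There are C_n binary search tree shapes on n keys; with n = 8 that is C_8. So D = C_8 = 1430.
A + B − D = 16796 + 16796 − 1430 = 32162.

32162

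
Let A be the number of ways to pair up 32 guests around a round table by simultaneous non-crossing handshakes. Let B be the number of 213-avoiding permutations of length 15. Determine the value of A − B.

25662825

Non-crossing handshake pairings of 2n people are counted by C_n; 32 people gives n = 16. So A = C_16 = 35357670.
Permutations of [n] avoiding any single length-3 pattern are counted by C_n; here n = 15. So B = C_15 = 9694845.
A − B = 35357670 − 9694845 = 25662825.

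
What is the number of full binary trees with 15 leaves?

2674440

A full binary tree with L leaves has L−1 internal nodes and is counted by C_{L−1}; L = 15 gives C_14.
C_14 = C(28,14)/15 = 40116600/15 = 2674440.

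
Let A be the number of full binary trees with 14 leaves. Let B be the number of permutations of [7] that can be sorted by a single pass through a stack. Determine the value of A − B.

742471

A full binary tree with L leaves has L−1 internal nodes and is counted by C_{L−1}; L = 14 gives C_13. So A = C_13 = 742900.
Stack-sortable permutations are exactly the 231-avoiding ones, counted by C_n; here n = 7. So B = C_7 = 429.
A − B = 742900 − 429 = 742471.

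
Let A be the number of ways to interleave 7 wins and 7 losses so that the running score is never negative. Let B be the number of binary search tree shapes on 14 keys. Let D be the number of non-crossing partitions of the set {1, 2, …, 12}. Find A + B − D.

2466857

Reading a vote for the leader as '(' and for the other as ')' turns such a sequence into a balanced string of 7 pairs, so the count is C_7. So A = C_7 = 429.
There are C_n binary search tree shapes on n keys; with n = 14 that is C_14. So B = C_14 = 2674440.
Non-crossing partitions of an n-element set are counted by C_n; here n = 12. So D = C_12 = 208012.
A + B − D = 429 + 2674440 − 208012 = 2466857.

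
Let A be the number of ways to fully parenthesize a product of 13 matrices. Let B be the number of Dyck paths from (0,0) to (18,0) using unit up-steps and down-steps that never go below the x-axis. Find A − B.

203150

Bracketing 13 factors into binary products is counted by C_{13−1} = C_12. So A = C_12 = 208012.
Paths of 9 up- and 9 down-steps that never dip below the axis are Dyck paths; their count is C_9. So B = C_9 = 4862.
A − B = 208012 − 4862 = 203150.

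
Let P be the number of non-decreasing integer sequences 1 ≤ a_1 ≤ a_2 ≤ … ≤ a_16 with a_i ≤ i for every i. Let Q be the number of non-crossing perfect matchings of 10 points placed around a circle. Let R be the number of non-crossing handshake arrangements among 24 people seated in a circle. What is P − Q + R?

Such sub-staircase sequences of length n are counted by C_n; here n = 16. So P = C_16 = 35357670.
Pairing 10 circle points by 5 non-crossing chords gives C_5 matchings. So Q = C_5 = 42.
Non-crossing handshake pairings of 2n people are counted by C_n; 24 people gives n = 12. So R = C_12 = 208012.
P − Q + R = 35357670 − 42 + 208012 = 35565640.

35565640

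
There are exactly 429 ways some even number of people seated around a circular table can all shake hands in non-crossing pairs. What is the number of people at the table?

Non-crossing handshake pairings of 2n people are counted by C_n; 429 = C_7.
So n = 7, and there are 2n = 14 people.

14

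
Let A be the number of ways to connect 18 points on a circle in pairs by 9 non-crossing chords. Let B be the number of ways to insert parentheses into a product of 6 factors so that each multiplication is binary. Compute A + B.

Pairing 18 circle points by 9 non-crossing chords gives C_9 matchings. So A = C_9 = 4862.
Bracketing 6 factors into binary products is counted by C_{6−1} = C_5. So B = C_5 = 42.
A + B = 4862 + 42 = 4904.

4904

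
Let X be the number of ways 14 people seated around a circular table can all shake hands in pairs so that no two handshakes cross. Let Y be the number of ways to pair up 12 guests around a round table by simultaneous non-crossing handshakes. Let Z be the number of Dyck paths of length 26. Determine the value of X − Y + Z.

743197

With 14 = 2·7 people, non-crossing handshake pairings are non-crossing perfect matchings on a circle, counted by C_7. So X = C_7 = 429.
Non-crossing handshake pairings of 2n people are counted by C_n; 12 people gives n = 6. So Y = C_6 = 132.
A Dyck path with 13 up-steps and 13 down-steps has semilength 13, so there are C_13 of them. So Z = C_13 = 742900.
X − Y + Z = 429 − 132 + 742900 = 743197.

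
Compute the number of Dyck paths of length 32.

35357670

Dyck paths of semilength n (length 2n) are counted by C_n; here n = 16.
C_16 = C_15 · 2(2·15+1)/(15+2) = 9694845 · 62/17 = 35357670.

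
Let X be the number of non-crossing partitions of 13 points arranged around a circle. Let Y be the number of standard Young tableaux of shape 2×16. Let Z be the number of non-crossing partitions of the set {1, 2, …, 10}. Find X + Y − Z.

36083774

The non-crossing partitions of [13] form a lattice of size C_13. So X = C_13 = 742900.
Standard Young tableaux of shape 2×n are counted by C_n; here n = 16. So Y = C_16 = 35357670.
Non-crossing partitions of an n-element set are counted by C_n; here n = 10. So Z = C_10 = 16796.
X + Y − Z = 742900 + 35357670 − 16796 = 36083774.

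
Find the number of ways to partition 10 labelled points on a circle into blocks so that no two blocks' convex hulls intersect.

Non-crossing partitions of an n-element set are counted by C_n; here n = 10.
C_10 = C(20,10)/11 = 184756/11 = 16796.

16796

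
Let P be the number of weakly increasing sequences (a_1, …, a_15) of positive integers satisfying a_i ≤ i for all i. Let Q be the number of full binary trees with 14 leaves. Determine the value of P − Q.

Such sub-staircase sequences of length n are counted by C_n; here n = 15. So P = C_15 = 9694845.
A full binary tree with L leaves has L−1 internal nodes and is counted by C_{L−1}; L = 14 gives C_13. So Q = C_13 = 742900.
P − Q = 9694845 − 742900 = 8951945.

8951945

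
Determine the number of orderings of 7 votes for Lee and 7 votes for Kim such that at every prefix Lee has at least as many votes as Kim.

429

Reading a vote for the leader as '(' and for the other as ')' turns such a sequence into a balanced string of 7 pairs, so the count is C_7.
C_7 = C(14,7)/8 = 3432/8 = 429.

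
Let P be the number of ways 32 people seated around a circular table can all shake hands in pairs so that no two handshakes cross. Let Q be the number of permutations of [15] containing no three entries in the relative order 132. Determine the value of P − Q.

25662825

With 32 = 2·16 people, non-crossing handshake pairings are non-crossing perfect matchings on a circle, counted by C_16. So P = C_16 = 35357670.
For any fixed pattern of length 3, the pattern-avoiding permutations of [15] number C_15. So Q = C_15 = 9694845.
P − Q = 35357670 − 9694845 = 25662825.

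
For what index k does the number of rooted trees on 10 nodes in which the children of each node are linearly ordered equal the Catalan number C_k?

A rooted plane tree on 10 nodes has 9 edges, and such trees are counted by C_9.

9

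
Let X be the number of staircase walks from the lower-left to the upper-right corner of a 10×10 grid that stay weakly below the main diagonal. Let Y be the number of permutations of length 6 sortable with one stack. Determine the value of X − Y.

Monotone paths in an n×n grid that stay weakly below the diagonal are counted by C_n; here n = 10. So X = C_10 = 16796.
By Knuth's characterisation, the stack-sortable permutations of length 6 are the 231-avoiders, numbering C_6. So Y = C_6 = 132.
X − Y = 16796 − 132 = 16664.

16664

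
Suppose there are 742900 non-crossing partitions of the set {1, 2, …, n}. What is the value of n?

Non-crossing partitions of [n] are counted by C_n, and C_13 = 742900.

13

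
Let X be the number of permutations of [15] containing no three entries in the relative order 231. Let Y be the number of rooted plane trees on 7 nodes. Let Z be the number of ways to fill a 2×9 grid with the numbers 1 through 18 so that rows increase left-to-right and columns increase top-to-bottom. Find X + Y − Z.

9690115

For any fixed pattern of length 3, the pattern-avoiding permutations of [15] number C_15. So X = C_15 = 9694845.
A rooted plane tree on 7 nodes has 6 edges, and such trees are counted by C_6. So Y = C_6 = 132.
By the hook-length formula (or a Dyck-path bijection), SYT of shape 2×9 number C_9. So Z = C_9 = 4862.
X + Y − Z = 9694845 + 132 − 4862 = 9690115.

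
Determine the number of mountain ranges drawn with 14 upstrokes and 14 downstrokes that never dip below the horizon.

2674440

Dyck paths of semilength n (length 2n) are counted by C_n; here n = 14.
C_14 = C_13 · 2(2·13+1)/(13+2) = 742900 · 54/15 = 2674440.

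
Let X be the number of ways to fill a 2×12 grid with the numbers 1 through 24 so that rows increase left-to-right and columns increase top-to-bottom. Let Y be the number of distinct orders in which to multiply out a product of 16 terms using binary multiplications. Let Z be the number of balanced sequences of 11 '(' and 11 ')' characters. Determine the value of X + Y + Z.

9961643

By the hook-length formula (or a Dyck-path bijection), SYT of shape 2×12 number C_12. So X = C_12 = 208012.
Bracketing 16 factors into binary products is counted by C_{16−1} = C_15. So Y = C_15 = 9694845.
A balanced arrangement of 11 bracket pairs is a Dyck word of semilength 11, so the count is C_11. So Z = C_11 = 58786.
X + Y + Z = 208012 + 9694845 + 58786 = 9961643.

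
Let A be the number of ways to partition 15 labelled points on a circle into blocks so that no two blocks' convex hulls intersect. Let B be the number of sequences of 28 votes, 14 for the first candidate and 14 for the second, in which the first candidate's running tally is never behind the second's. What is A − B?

7020405

The non-crossing partitions of [15] form a lattice of size C_15. So A = C_15 = 9694845.
Ballot sequences with n votes each where one side never trails are Dyck words, counted by C_n; here n = 14. So B = C_14 = 2674440.
A − B = 9694845 − 2674440 = 7020405.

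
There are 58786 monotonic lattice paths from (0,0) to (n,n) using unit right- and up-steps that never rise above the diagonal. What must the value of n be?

Such diagonal-avoiding paths in an n×n grid are counted by C_n; 58786 = C_11.

11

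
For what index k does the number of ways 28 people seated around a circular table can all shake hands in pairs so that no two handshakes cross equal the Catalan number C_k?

With 28 = 2·14 people, non-crossing handshake pairings are non-crossing perfect matchings on a circle, counted by C_14.

14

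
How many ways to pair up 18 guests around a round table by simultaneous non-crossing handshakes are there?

With 18 = 2·9 people, non-crossing handshake pairings are non-crossing perfect matchings on a circle, counted by C_9.
C_9 = 4862.

4862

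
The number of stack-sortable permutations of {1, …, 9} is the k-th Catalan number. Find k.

9

By Knuth's characterisation, the stack-sortable permutations of length 9 are the 231-avoiders, numbering C_9.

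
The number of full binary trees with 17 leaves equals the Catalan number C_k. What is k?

16

Full binary trees with 17 leaves have 17−1 = 16 internal nodes, so there are C_16 of them.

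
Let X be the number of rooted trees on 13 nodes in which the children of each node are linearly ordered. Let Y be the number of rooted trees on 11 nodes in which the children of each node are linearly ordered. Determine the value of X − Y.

191216

Rooted ordered (plane) trees on m nodes have m−1 edges and are counted by C_{m−1}; m = 13 gives C_12. So X = C_12 = 208012.
A rooted plane tree on 11 nodes has 10 edges, and such trees are counted by C_10. So Y = C_10 = 16796.
X − Y = 208012 − 16796 = 191216.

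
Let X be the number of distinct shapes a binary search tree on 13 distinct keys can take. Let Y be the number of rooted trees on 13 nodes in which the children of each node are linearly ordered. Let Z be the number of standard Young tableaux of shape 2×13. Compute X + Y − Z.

Binary trees (left/right distinguished) on n nodes are counted by C_n; here n = 13. So X = C_13 = 742900.
A rooted plane tree on 13 nodes has 12 edges, and such trees are counted by C_12. So Y = C_12 = 208012.
By the hook-length formula (or a Dyck-path bijection), SYT of shape 2×13 number C_13. So Z = C_13 = 742900.
X + Y − Z = 742900 + 208012 − 742900 = 208012.

208012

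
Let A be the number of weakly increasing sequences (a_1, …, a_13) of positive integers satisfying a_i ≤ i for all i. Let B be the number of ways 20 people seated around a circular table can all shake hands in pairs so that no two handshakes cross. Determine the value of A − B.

Weakly increasing sequences with a_i ≤ i biject with Dyck paths of semilength 13, so there are C_13. So A = C_13 = 742900.
Non-crossing handshake pairings of 2n people are counted by C_n; 20 people gives n = 10. So B = C_10 = 16796.
A − B = 742900 − 16796 = 726104.

726104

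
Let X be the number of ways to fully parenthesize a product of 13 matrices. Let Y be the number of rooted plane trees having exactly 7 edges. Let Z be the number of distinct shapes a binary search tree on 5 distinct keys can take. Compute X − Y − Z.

Ways to associate a product of 13 factors correspond to binary trees on 13 leaves, so the count is C_12. So X = C_12 = 208012.
A rooted plane tree with 7 edges has 8 nodes, and the count is C_7. So Y = C_7 = 429.
Binary trees (left/right distinguished) on n nodes are counted by C_n; here n = 5. So Z = C_5 = 42.
X − Y − Z = 208012 − 429 − 42 = 207541.

207541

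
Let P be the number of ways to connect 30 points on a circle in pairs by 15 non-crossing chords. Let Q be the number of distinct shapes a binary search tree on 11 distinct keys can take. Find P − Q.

9636059

Non-crossing perfect matchings of 2n points on a circle are counted by C_n; with 30 points, n = 15. So P = C_15 = 9694845.
Rooted binary trees with 11 nodes (each child slot possibly empty) number C_11. So Q = C_11 = 58786.
P − Q = 9694845 − 58786 = 9636059.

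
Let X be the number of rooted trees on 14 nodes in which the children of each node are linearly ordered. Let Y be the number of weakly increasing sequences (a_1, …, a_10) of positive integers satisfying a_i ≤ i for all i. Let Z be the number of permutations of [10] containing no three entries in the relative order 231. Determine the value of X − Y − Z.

709308

Rooted ordered (plane) trees on m nodes have m−1 edges and are counted by C_{m−1}; m = 14 gives C_13. So X = C_13 = 742900.
Weakly increasing sequences with a_i ≤ i biject with Dyck paths of semilength 10, so there are C_10. So Y = C_10 = 16796.
Permutations of [n] avoiding any single length-3 pattern are counted by C_n; here n = 10. So Z = C_10 = 16796.
X − Y − Z = 742900 − 16796 − 16796 = 709308.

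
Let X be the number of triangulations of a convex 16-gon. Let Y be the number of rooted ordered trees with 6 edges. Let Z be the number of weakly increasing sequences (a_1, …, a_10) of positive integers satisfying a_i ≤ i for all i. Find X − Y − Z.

The number of triangulations of a 16-gon is the Catalan number C_14 (index = sides − 2). So X = C_14 = 2674440.
A rooted plane tree with 6 edges has 7 nodes, and the count is C_6. So Y = C_6 = 132.
Weakly increasing sequences with a_i ≤ i biject with Dyck paths of semilength 10, so there are C_10. So Z = C_10 = 16796.
X − Y − Z = 2674440 − 132 − 16796 = 2657512.

2657512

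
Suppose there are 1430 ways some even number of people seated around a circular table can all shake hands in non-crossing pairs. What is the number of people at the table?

16

Non-crossing handshake pairings of 2n people are counted by C_n. Since C_8 = 1430, the index is 8.
So n = 8, and there are 2n = 16 people.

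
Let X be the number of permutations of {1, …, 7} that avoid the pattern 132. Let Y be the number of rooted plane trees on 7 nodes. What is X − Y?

297

Permutations of [n] avoiding any single length-3 pattern are counted by C_n; here n = 7. So X = C_7 = 429.
Rooted ordered (plane) trees on m nodes have m−1 edges and are counted by C_{m−1}; m = 7 gives C_6. So Y = C_6 = 132.
X − Y = 429 − 132 = 297.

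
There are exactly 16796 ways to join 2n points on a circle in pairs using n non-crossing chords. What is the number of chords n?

10

Non-crossing pairings of 2n points on a circle are counted by C_n; 16796 = C_10.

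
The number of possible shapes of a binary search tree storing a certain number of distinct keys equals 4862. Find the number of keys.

Binary search tree shapes on n keys are counted by C_n; 4862 = C_9.

9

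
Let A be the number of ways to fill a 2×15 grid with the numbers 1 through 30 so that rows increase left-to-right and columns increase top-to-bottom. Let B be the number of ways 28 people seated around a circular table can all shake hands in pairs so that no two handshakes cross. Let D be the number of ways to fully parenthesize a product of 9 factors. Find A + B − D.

Standard Young tableaux of shape 2×n are counted by C_n; here n = 15. So A = C_15 = 9694845.
Non-crossing handshake pairings of 2n people are counted by C_n; 28 people gives n = 14. So B = C_14 = 2674440.
Parenthesizations of m factors correspond to full binary trees with m leaves, counted by C_{m−1}; m = 9 gives C_8. So D = C_8 = 1430.
A + B − D = 9694845 + 2674440 − 1430 = 12367855.

12367855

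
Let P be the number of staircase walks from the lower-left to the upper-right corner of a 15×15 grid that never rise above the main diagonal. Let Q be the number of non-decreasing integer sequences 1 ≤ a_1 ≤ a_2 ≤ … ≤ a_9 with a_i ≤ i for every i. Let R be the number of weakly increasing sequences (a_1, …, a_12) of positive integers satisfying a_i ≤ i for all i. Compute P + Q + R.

9907719

Monotone paths in an n×n grid that stay weakly below the diagonal are counted by C_n; here n = 15. So P = C_15 = 9694845.
Such sub-staircase sequences of length n are counted by C_n; here n = 9. So Q = C_9 = 4862.
Such sub-staircase sequences of length n are counted by C_n; here n = 12. So R = C_12 = 208012.
P + Q + R = 9694845 + 4862 + 208012 = 9907719.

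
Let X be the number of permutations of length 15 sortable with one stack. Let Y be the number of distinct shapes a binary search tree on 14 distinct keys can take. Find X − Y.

7020405

Stack-sortable permutations are exactly the 231-avoiding ones, counted by C_n; here n = 15. So X = C_15 = 9694845.
Binary trees (left/right distinguished) on n nodes are counted by C_n; here n = 14. So Y = C_14 = 2674440.
X − Y = 9694845 − 2674440 = 7020405.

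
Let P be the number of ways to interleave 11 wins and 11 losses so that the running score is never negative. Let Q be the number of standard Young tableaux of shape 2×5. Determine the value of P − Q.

Reading a vote for the leader as '(' and for the other as ')' turns such a sequence into a balanced string of 11 pairs, so the count is C_11. So P = C_11 = 58786.
Standard Young tableaux of shape 2×n are counted by C_n; here n = 5. So Q = C_5 = 42.
P − Q = 58786 − 42 = 58744.

58744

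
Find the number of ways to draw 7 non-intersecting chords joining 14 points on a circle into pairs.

429

Non-crossing perfect matchings of 2n points on a circle are counted by C_n; with 14 points, n = 7.
C_7 = C(14,7)/8 = 3432/8 = 429.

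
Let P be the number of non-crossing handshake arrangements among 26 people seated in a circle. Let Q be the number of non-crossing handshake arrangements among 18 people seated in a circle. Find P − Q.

With 26 = 2·13 people, non-crossing handshake pairings are non-crossing perfect matchings on a circle, counted by C_13. So P = C_13 = 742900.
With 18 = 2·9 people, non-crossing handshake pairings are non-crossing perfect matchings on a circle, counted by C_9. So Q = C_9 = 4862.
P − Q = 742900 − 4862 = 738038.

738038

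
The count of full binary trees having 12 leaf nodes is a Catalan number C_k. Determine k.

A full binary tree with L leaves has L−1 internal nodes and is counted by C_{L−1}; L = 12 gives C_11.

11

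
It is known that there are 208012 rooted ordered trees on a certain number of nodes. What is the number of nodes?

Rooted ordered trees on m nodes are counted by C_{m−1}. Since C_12 = 208012, the index is 12.
So the index is 12, and the number of nodes is 12 + 1 = 13.

13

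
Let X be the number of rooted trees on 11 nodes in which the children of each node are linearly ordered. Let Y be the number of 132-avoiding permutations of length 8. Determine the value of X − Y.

Rooted ordered (plane) trees on m nodes have m−1 edges and are counted by C_{m−1}; m = 11 gives C_10. So X = C_10 = 16796.
For any fixed pattern of length 3, the pattern-avoiding permutations of [8] number C_8. So Y = C_8 = 1430.
X − Y = 16796 − 1430 = 15366.

15366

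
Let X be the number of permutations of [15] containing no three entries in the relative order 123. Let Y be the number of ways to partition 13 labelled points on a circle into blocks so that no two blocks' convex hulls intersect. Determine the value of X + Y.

Permutations of [n] avoiding any single length-3 pattern are counted by C_n; here n = 15. So X = C_15 = 9694845.
The non-crossing partitions of [13] form a lattice of size C_13. So Y = C_13 = 742900.
X + Y = 9694845 + 742900 = 10437745.

10437745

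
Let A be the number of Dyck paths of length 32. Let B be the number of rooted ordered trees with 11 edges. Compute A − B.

Dyck paths of semilength n (length 2n) are counted by C_n; here n = 16. So A = C_16 = 35357670.
Rooted ordered trees with n edges are counted by C_n; here n = 11. So B = C_11 = 58786.
A − B = 35357670 − 58786 = 35298884.

35298884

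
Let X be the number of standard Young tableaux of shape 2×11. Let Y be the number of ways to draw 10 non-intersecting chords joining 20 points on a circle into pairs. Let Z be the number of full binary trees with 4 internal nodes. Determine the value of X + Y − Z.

75568

Standard Young tableaux of shape 2×n are counted by C_n; here n = 11. So X = C_11 = 58786.
Pairing 20 circle points by 10 non-crossing chords gives C_10 matchings. So Y = C_10 = 16796.
The number of full binary trees on 4 internal nodes is the Catalan number C_4. So Z = C_4 = 14.
X + Y − Z = 58786 + 16796 − 14 = 75568.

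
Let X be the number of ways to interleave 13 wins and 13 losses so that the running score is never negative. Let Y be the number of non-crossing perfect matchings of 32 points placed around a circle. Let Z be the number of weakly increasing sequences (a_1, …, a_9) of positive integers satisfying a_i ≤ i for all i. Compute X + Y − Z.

36095708

Reading a vote for the leader as '(' and for the other as ')' turns such a sequence into a balanced string of 13 pairs, so the count is C_13. So X = C_13 = 742900.
Pairing 32 circle points by 16 non-crossing chords gives C_16 matchings. So Y = C_16 = 35357670.
Weakly increasing sequences with a_i ≤ i biject with Dyck paths of semilength 9, so there are C_9. So Z = C_9 = 4862.
X + Y − Z = 742900 + 35357670 − 4862 = 36095708.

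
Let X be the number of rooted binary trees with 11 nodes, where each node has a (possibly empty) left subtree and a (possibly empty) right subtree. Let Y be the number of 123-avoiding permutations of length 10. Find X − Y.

Rooted binary trees with 11 nodes (each child slot possibly empty) number C_11. So X = C_11 = 58786.
Permutations of [n] avoiding any single length-3 pattern are counted by C_n; here n = 10. So Y = C_10 = 16796.
X − Y = 58786 − 16796 = 41990.

41990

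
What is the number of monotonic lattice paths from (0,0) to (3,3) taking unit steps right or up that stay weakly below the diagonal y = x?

Sub-diagonal monotone paths from (0,0) to (3,3) biject with Dyck paths of semilength 3, giving C_3.
C_3 = 5.

5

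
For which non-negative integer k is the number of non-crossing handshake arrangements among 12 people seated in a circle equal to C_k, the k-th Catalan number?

6

With 12 = 2·6 people, non-crossing handshake pairings are non-crossing perfect matchings on a circle, counted by C_6.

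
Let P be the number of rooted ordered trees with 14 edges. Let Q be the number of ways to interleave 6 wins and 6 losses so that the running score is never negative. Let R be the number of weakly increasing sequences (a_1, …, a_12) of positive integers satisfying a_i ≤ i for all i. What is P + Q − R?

2466560

A rooted plane tree with 14 edges has 15 nodes, and the count is C_14. So P = C_14 = 2674440.
Ballot sequences with n votes each where one side never trails are Dyck words, counted by C_n; here n = 6. So Q = C_6 = 132.
Such sub-staircase sequences of length n are counted by C_n; here n = 12. So R = C_12 = 208012.
P + Q − R = 2674440 + 132 − 208012 = 2466560.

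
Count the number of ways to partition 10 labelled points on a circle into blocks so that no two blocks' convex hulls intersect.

16796

Non-crossing partitions of an n-element set are counted by C_n; here n = 10.
C_10 = C_9 · 2(2·9+1)/(9+2) = 4862 · 38/11 = 16796.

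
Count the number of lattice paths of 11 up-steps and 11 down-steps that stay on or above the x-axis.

58786

Paths of 11 up- and 11 down-steps that never dip below the axis are Dyck paths; their count is C_11.
C_11 = C(22,11)/12 = 705432/12 = 58786.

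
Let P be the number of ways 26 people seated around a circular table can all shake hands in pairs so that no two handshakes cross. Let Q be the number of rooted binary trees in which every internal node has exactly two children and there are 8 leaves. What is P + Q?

743329

With 26 = 2·13 people, non-crossing handshake pairings are non-crossing perfect matchings on a circle, counted by C_13. So P = C_13 = 742900.
A full binary tree with L leaves has L−1 internal nodes and is counted by C_{L−1}; L = 8 gives C_7. So Q = C_7 = 429.
P + Q = 742900 + 429 = 743329.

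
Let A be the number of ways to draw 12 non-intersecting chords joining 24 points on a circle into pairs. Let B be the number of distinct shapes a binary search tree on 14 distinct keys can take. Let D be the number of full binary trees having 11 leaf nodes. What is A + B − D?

Non-crossing perfect matchings of 2n points on a circle are counted by C_n; with 24 points, n = 12. So A = C_12 = 208012.
Rooted binary trees with 14 nodes (each child slot possibly empty) number C_14. So B = C_14 = 2674440.
A full binary tree with L leaves has L−1 internal nodes and is counted by C_{L−1}; L = 11 gives C_10. So D = C_10 = 16796.
A + B − D = 208012 + 2674440 − 16796 = 2865656.

2865656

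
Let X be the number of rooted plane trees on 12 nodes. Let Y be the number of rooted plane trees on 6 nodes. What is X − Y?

Rooted ordered (plane) trees on m nodes have m−1 edges and are counted by C_{m−1}; m = 12 gives C_11. So X = C_11 = 58786.
A rooted plane tree on 6 nodes has 5 edges, and such trees are counted by C_5. So Y = C_5 = 42.
X − Y = 58786 − 42 = 58744.

58744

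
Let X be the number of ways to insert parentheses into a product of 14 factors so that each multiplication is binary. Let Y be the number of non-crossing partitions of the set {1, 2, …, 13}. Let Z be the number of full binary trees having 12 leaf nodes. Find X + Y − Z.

Ways to associate a product of 14 factors correspond to binary trees on 14 leaves, so the count is C_13. So X = C_13 = 742900.
Non-crossing partitions of an n-element set are counted by C_n; here n = 13. So Y = C_13 = 742900.
A full binary tree with L leaves has L−1 internal nodes and is counted by C_{L−1}; L = 12 gives C_11. So Z = C_11 = 58786.
X + Y − Z = 742900 + 742900 − 58786 = 1427014.

1427014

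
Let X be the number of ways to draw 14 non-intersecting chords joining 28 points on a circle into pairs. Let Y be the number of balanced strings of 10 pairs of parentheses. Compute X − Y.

Pairing 28 circle points by 14 non-crossing chords gives C_14 matchings. So X = C_14 = 2674440.
A balanced arrangement of 10 bracket pairs is a Dyck word of semilength 10, so the count is C_10. So Y = C_10 = 16796.
X − Y = 2674440 − 16796 = 2657644.

2657644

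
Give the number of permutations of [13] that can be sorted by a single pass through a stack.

Stack-sortable permutations are exactly the 231-avoiding ones, counted by C_n; here n = 13.
C_13 = C_12 · 2(2·12+1)/(12+2) = 208012 · 50/14 = 742900.

742900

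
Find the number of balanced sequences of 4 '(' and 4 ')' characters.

14

A balanced arrangement of 4 bracket pairs is a Dyck word of semilength 4, so the count is C_4.
C_4 = C(8,4)/5 = 70/5 = 14.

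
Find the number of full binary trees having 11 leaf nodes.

16796

Full binary trees with 11 leaves have 11−1 = 10 internal nodes, so there are C_10 of them.
C_10 = C(20,10)/11 = 184756/11 = 16796.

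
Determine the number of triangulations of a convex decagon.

1430

A convex 10-gon is triangulated into 8 triangles, and the number of such triangulations is the Catalan number C_{10−2} = C_8.
C_8 = C_7 · 2(2·7+1)/(7+2) = 429 · 30/9 = 1430.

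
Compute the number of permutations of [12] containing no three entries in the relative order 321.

Permutations of [n] avoiding any single length-3 pattern are counted by C_n; here n = 12.
C_12 = C_11 · 2(2·11+1)/(11+2) = 58786 · 46/13 = 208012.

208012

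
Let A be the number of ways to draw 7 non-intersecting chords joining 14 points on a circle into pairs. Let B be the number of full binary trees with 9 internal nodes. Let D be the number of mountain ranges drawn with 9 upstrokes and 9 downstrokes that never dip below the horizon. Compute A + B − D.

429

Non-crossing perfect matchings of 2n points on a circle are counted by C_n; with 14 points, n = 7. So A = C_7 = 429.
The number of full binary trees on 9 internal nodes is the Catalan number C_9. So B = C_9 = 4862.
Dyck paths of semilength n (length 2n) are counted by C_n; here n = 9. So D = C_9 = 4862.
A + B − D = 429 + 4862 − 4862 = 429.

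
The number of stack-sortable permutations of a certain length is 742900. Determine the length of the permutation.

Stack-sortable permutations of [n] are counted by C_n, and C_13 = 742900.

13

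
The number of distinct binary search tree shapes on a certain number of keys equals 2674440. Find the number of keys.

Binary search tree shapes on n keys are counted by C_n. The Catalan number equal to 2674440 is C_14.

14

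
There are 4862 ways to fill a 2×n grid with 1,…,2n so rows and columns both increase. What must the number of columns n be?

9

Standard Young tableaux of shape 2×n are counted by C_n, and C_9 = 4862.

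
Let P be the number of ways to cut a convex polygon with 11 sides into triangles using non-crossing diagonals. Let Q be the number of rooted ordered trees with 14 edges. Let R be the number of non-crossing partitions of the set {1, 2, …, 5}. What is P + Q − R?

2679260

A convex 11-gon is triangulated into 9 triangles, and the number of such triangulations is the Catalan number C_{11−2} = C_9. So P = C_9 = 4862.
A rooted plane tree with 14 edges has 15 nodes, and the count is C_14. So Q = C_14 = 2674440.
Non-crossing partitions of an n-element set are counted by C_n; here n = 5. So R = C_5 = 42.
P + Q − R = 4862 + 2674440 − 42 = 2679260.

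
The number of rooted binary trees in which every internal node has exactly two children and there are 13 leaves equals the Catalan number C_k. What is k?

Full binary trees with 13 leaves have 13−1 = 12 internal nodes, so there are C_12 of them.

12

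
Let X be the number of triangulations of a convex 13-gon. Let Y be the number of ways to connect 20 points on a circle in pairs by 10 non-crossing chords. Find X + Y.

The number of triangulations of a 13-gon is the Catalan number C_11 (index = sides − 2). So X = C_11 = 58786.
Non-crossing perfect matchings of 2n points on a circle are counted by C_n; with 20 points, n = 10. So Y = C_10 = 16796.
X + Y = 58786 + 16796 = 75582.

75582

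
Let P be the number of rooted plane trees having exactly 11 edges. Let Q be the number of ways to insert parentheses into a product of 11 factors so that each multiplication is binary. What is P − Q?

41990

A rooted plane tree with 11 edges has 12 nodes, and the count is C_11. So P = C_11 = 58786.
Ways to associate a product of 11 factors correspond to binary trees on 11 leaves, so the count is C_10. So Q = C_10 = 16796.
P − Q = 58786 − 16796 = 41990.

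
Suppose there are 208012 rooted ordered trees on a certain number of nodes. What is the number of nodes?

13

Rooted ordered trees on m nodes are counted by C_{m−1}. The Catalan number equal to 208012 is C_12.
So the index is 12, and the number of nodes is 12 + 1 = 13.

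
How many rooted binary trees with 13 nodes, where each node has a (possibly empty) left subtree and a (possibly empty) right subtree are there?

Rooted binary trees with 13 nodes (each child slot possibly empty) number C_13.
C_13 = C(26,13)/14 = 10400600/14 = 742900.

742900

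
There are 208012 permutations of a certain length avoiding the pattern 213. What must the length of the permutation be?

12

Permutations of [n] avoiding a fixed length-3 pattern are counted by C_n; 208012 = C_12.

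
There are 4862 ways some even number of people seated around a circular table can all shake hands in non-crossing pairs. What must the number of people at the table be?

Non-crossing handshake pairings of 2n people are counted by C_n. The Catalan number equal to 4862 is C_9.
So n = 9, and there are 2n = 18 people.

18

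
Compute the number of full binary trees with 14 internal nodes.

The number of full binary trees on 14 internal nodes is the Catalan number C_14.
C_14 = C(28,14)/15 = 40116600/15 = 2674440.

2674440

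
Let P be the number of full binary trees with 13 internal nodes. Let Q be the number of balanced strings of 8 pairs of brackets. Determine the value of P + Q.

The number of full binary trees on 13 internal nodes is the Catalan number C_13. So P = C_13 = 742900.
With 8 pairs the number of balanced bracket strings is the Catalan number C_8. So Q = C_8 = 1430.
P + Q = 742900 + 1430 = 744330.

744330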